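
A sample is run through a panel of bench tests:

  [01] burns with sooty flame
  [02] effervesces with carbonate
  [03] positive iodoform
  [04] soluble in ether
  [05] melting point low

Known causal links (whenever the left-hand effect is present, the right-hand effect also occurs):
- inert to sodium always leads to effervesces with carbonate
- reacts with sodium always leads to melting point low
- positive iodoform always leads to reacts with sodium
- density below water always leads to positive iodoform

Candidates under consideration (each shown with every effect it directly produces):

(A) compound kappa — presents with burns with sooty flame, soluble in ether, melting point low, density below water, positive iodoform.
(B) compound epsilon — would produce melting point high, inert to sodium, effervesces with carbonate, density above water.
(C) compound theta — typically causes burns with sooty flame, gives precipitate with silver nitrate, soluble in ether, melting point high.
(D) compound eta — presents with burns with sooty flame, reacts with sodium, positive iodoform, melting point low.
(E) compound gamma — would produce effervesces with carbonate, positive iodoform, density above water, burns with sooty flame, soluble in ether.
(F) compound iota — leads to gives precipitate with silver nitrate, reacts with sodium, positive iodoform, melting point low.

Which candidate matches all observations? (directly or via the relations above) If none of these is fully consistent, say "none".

E

Testing each hypothesis:
(A) compound kappa — does not account for effervesces with carbonate
(B) compound epsilon — fails on burns with sooty flame, positive iodoform, soluble in ether, melting point low (predicts melting point high, not melting point low)
(C) compound theta — burns with sooty flame ✓; effervesces with carbonate ✗; positive iodoform ✗; soluble in ether ✓; melting point low ✗
(D) compound eta — burns with sooty flame ✓; effervesces with carbonate ✗; positive iodoform ✓; soluble in ether ✗; melting point low ✓
(E) compound gamma — accounts for every observation (melting point low via positive iodoform → reacts with sodium → melting point low)
(F) compound iota — does not account for burns with sooty flame, effervesces with carbonate, soluble in ether
(E) alone accounts for all the evidence.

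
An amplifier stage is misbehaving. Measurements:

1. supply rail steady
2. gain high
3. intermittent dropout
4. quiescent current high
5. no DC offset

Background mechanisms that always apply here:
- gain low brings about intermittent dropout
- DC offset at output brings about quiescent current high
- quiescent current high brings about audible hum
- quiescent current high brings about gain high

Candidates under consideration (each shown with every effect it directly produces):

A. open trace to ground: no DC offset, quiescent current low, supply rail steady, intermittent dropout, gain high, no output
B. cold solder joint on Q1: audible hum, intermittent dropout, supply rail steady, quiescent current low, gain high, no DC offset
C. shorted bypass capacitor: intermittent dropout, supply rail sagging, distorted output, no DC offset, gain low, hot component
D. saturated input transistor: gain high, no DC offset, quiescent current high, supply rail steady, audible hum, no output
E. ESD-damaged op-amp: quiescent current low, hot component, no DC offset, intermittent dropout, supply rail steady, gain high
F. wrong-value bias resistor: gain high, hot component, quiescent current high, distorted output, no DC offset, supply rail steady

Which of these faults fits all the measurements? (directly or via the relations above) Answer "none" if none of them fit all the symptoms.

none

Per-candidate check:
(A) open trace to ground — fails on quiescent current high (predicts quiescent current low, not quiescent current high)
(B) cold solder joint on Q1 — supply rail steady +; gain high +; intermittent dropout +; quiescent current high -; no DC offset +
(C) shorted bypass capacitor — fails on supply rail steady, gain high, quiescent current high (predicts supply rail sagging, not supply rail steady; predicts gain low, not gain high)
(D) saturated input transistor — supply rail steady +; gain high +; intermittent dropout -; quiescent current high +; no DC offset +
(E) ESD-damaged op-amp — fails on quiescent current high (predicts quiescent current low, not quiescent current high)
(F) wrong-value bias resistor — does not account for intermittent dropout
None of the listed candidates fits everything.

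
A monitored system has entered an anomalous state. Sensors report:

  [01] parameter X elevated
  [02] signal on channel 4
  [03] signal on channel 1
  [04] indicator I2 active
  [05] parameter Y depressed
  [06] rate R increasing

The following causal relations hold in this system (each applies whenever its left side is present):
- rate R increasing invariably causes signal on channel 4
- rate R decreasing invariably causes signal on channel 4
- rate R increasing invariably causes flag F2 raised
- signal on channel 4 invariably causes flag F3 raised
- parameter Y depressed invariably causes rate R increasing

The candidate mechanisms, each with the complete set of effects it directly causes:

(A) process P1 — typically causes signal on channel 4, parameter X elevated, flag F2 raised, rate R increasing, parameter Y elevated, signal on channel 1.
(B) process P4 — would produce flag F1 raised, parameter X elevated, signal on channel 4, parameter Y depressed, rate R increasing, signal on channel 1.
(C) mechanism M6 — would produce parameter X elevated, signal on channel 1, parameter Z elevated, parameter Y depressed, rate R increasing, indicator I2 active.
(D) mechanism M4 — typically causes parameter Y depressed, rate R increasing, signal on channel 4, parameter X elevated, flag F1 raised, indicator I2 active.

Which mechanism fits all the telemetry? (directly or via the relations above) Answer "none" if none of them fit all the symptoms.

For each candidate, compare predicted effects to what was observed:
(A) process P1 — parameter X elevated yes; signal on channel 4 yes; signal on channel 1 yes; indicator I2 active NO; parameter Y depressed NO; rate R increasing yes
(B) process P4 — parameter X elevated yes; signal on channel 4 yes; signal on channel 1 yes; indicator I2 active NO; parameter Y depressed yes; rate R increasing yes
(C) mechanism M6 — accounts for every observation (signal on channel 4 via rate R increasing → signal on channel 4)
(D) mechanism M4 — does not account for signal on channel 1
(C) is the only candidate with no mismatches.

C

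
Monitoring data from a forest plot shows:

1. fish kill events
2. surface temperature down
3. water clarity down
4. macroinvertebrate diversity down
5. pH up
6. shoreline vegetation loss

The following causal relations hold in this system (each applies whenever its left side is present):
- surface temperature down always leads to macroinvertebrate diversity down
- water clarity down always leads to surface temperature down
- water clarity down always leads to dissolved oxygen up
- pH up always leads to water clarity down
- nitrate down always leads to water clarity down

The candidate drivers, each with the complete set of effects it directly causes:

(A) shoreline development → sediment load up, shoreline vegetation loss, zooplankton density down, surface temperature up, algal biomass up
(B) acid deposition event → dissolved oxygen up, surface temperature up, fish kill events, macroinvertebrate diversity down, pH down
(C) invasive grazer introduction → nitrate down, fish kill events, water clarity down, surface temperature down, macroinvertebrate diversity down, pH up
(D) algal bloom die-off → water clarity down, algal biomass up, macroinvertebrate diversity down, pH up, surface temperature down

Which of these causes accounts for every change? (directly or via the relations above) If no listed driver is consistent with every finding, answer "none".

none

Testing each hypothesis:
(A) shoreline development — fails on fish kill events, surface temperature down, water clarity down, macroinvertebrate diversity down, pH up (predicts surface temperature up, not surface temperature down)
(B) acid deposition event — fish kill events match; surface temperature down miss; water clarity down miss; macroinvertebrate diversity down match; pH up miss; shoreline vegetation loss miss
(C) invasive grazer introduction — does not account for shoreline vegetation loss
(D) algal bloom die-off — fish kill events miss; surface temperature down match; water clarity down match; macroinvertebrate diversity down match; pH up match; shoreline vegetation loss miss
Every candidate fails on at least one observation.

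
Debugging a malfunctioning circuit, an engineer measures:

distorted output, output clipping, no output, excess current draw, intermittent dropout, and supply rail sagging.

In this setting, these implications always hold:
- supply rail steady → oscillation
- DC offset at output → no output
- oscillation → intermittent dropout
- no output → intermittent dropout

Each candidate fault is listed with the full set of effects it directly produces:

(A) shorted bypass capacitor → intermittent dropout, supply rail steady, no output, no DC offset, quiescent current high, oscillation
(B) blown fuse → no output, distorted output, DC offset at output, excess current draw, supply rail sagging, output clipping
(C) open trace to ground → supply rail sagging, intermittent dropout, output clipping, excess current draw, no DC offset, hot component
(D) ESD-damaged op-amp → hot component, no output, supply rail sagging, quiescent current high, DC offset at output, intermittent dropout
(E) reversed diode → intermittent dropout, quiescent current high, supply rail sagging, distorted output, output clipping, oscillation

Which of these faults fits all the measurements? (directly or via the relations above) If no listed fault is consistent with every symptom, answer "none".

Testing each hypothesis:
(A) shorted bypass capacitor — distorted output miss; output clipping miss; no output match; excess current draw miss; intermittent dropout match; supply rail sagging miss
(B) blown fuse — accounts for every observation (intermittent dropout through no output → intermittent dropout)
(C) open trace to ground — distorted output miss; output clipping match; no output miss; excess current draw match; intermittent dropout match; supply rail sagging match
(D) ESD-damaged op-amp — distorted output miss; output clipping miss; no output match; excess current draw miss; intermittent dropout match; supply rail sagging match
(E) reversed diode — distorted output match; output clipping match; no output miss; excess current draw miss; intermittent dropout match; supply rail sagging match
(B) is the only candidate with no mismatches.

B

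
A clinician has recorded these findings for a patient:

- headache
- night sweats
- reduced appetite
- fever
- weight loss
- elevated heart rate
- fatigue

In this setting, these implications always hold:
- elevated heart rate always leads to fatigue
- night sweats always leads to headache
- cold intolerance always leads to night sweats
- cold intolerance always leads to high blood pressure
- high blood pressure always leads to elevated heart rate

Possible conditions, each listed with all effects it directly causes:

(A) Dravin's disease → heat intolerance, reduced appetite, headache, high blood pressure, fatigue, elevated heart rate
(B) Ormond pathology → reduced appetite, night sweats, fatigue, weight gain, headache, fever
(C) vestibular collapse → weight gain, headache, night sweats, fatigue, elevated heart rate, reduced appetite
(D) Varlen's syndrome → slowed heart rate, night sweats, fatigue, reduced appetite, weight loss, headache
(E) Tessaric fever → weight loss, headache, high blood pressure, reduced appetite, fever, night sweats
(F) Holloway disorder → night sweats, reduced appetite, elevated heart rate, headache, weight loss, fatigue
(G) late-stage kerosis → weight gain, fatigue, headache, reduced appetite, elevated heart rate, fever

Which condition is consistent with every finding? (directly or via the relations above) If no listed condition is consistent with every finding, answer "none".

E

For each candidate, compare predicted effects to what was observed:
(A) Dravin's disease — headache yes; night sweats NO; reduced appetite yes; fever NO; weight loss NO; elevated heart rate yes; fatigue yes
(B) Ormond pathology — headache yes; night sweats yes; reduced appetite yes; fever yes; weight loss NO; elevated heart rate NO; fatigue yes
(C) vestibular collapse — fails on fever, weight loss (predicts weight gain, not weight loss)
(D) Varlen's syndrome — fails on fever, elevated heart rate (predicts slowed heart rate, not elevated heart rate)
(E) Tessaric fever — accounts for every observation (elevated heart rate by high blood pressure → elevated heart rate)
(F) Holloway disorder — does not account for fever
(G) late-stage kerosis — headache yes; night sweats NO; reduced appetite yes; fever yes; weight loss NO; elevated heart rate yes; fatigue yes
(E) is the only candidate with no mismatches.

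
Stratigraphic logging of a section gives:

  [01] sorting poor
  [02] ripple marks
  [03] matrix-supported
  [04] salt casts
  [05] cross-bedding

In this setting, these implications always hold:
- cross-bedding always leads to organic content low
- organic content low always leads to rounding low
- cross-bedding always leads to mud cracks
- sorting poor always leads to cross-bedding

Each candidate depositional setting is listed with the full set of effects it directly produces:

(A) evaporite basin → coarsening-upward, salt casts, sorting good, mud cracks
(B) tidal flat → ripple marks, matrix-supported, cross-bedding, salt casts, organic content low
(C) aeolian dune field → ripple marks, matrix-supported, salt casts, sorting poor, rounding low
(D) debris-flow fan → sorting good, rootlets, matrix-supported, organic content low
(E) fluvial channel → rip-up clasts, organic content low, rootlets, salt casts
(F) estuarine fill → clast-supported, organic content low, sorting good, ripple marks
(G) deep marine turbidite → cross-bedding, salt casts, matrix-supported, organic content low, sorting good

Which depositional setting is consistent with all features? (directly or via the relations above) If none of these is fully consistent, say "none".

For each candidate, compare predicted effects to what was observed:
(A) evaporite basin — sorting poor NO; ripple marks NO; matrix-supported NO; salt casts yes; cross-bedding NO
(B) tidal flat — does not account for sorting poor
(C) aeolian dune field — sorting poor yes; ripple marks yes; matrix-supported yes; salt casts yes; cross-bedding yes (by sorting poor → cross-bedding)
(D) debris-flow fan — sorting poor NO; ripple marks NO; matrix-supported yes; salt casts NO; cross-bedding NO
(E) fluvial channel — sorting poor NO; ripple marks NO; matrix-supported NO; salt casts yes; cross-bedding NO
(F) estuarine fill — fails on sorting poor, matrix-supported, salt casts, cross-bedding (predicts sorting good, not sorting poor; predicts clast-supported, not matrix-supported)
(G) deep marine turbidite — fails on sorting poor, ripple marks (predicts sorting good, not sorting poor)
(C) alone accounts for all the evidence.

C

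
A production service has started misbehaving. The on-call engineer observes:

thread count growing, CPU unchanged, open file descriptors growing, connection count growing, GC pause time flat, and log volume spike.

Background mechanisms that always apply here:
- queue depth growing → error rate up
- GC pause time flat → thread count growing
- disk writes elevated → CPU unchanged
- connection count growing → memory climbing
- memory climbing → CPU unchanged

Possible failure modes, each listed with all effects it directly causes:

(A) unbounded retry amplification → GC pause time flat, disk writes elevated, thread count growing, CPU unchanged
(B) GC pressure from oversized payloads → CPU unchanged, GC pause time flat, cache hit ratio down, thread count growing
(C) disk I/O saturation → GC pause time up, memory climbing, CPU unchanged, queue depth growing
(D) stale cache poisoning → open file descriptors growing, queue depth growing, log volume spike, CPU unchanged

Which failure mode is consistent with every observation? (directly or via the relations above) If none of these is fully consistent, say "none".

For each candidate, compare predicted effects to what was observed:
(A) unbounded retry amplification — does not account for open file descriptors growing, connection count growing, log volume spike
(B) GC pressure from oversized payloads — does not account for open file descriptors growing, connection count growing, log volume spike
(C) disk I/O saturation — thread count growing ✗; CPU unchanged ✓; open file descriptors growing ✗; connection count growing ✗; GC pause time flat ✗; log volume spike ✗
(D) stale cache poisoning — does not account for thread count growing, connection count growing, GC pause time flat
No candidate is consistent with all observations.

none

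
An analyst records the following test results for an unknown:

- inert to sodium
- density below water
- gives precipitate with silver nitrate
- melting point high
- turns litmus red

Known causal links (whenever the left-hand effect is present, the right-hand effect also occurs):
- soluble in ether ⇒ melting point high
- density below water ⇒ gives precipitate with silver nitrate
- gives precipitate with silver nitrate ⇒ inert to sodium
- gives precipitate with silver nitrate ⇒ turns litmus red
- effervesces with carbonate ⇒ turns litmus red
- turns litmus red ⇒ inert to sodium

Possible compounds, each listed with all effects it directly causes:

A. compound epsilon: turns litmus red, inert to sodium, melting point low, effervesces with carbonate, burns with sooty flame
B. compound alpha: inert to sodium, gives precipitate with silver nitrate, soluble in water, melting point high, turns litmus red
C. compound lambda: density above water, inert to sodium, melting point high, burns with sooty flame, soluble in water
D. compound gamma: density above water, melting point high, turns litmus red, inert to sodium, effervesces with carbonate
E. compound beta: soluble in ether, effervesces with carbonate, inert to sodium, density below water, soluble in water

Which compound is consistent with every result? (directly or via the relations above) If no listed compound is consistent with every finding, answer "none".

E

Per-candidate check:
(A) compound epsilon — fails on density below water, gives precipitate with silver nitrate, melting point high (predicts melting point low, not melting point high)
(B) compound alpha — inert to sodium yes; density below water NO; gives precipitate with silver nitrate yes; melting point high yes; turns litmus red yes
(C) compound lambda — inert to sodium yes; density below water NO; gives precipitate with silver nitrate NO; melting point high yes; turns litmus red NO
(D) compound gamma — fails on density below water, gives precipitate with silver nitrate (predicts density above water, not density below water)
(E) compound beta — inert to sodium yes; density below water yes; gives precipitate with silver nitrate yes (through density below water → gives precipitate with silver nitrate); melting point high yes (through soluble in ether → melting point high); turns litmus red yes (through effervesces with carbonate → turns litmus red)
(E) alone accounts for all the evidence.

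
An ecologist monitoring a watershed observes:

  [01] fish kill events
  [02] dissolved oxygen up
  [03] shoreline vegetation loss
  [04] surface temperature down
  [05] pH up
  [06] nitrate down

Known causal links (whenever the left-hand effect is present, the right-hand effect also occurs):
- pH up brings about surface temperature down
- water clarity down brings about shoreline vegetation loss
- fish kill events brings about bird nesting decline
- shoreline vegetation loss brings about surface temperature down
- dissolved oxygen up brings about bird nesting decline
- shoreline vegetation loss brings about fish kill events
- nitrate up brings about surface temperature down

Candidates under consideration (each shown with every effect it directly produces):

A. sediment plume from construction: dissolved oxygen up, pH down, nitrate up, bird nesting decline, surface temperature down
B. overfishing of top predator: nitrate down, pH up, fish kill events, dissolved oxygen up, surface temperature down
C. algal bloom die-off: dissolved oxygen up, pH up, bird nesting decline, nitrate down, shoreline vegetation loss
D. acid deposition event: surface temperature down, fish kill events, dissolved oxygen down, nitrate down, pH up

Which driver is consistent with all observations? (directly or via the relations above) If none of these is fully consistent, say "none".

Per-candidate check:
(A) sediment plume from construction — fish kill events NO; dissolved oxygen up yes; shoreline vegetation loss NO; surface temperature down yes; pH up NO; nitrate down NO
(B) overfishing of top predator — fish kill events yes; dissolved oxygen up yes; shoreline vegetation loss NO; surface temperature down yes; pH up yes; nitrate down yes
(C) algal bloom die-off — accounts for every observation (fish kill events via shoreline vegetation loss → fish kill events)
(D) acid deposition event — fish kill events yes; dissolved oxygen up NO; shoreline vegetation loss NO; surface temperature down yes; pH up yes; nitrate down yes
(C) alone accounts for all the evidence.

C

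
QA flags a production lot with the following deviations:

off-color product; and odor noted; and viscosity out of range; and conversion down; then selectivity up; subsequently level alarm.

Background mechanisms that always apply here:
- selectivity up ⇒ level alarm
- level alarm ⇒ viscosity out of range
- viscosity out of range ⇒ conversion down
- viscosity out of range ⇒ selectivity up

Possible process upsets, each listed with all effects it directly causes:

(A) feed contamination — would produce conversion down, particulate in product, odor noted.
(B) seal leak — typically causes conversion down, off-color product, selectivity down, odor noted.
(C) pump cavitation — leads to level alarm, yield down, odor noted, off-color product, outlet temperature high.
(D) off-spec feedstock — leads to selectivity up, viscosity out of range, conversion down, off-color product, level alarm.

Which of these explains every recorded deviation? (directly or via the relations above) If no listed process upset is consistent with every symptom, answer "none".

Per-candidate check:
(A) feed contamination — does not account for off-color product, viscosity out of range, selectivity up, level alarm
(B) seal leak — off-color product ✓; odor noted ✓; viscosity out of range ✗; conversion down ✓; selectivity up ✗; level alarm ✗
(C) pump cavitation — off-color product ✓; odor noted ✓; viscosity out of range ✓ (via level alarm → viscosity out of range); conversion down ✓ (via level alarm → viscosity out of range → conversion down); selectivity up ✓ (via level alarm → viscosity out of range → selectivity up); level alarm ✓
(D) off-spec feedstock — does not account for odor noted
Only (C) is consistent with every observation.

C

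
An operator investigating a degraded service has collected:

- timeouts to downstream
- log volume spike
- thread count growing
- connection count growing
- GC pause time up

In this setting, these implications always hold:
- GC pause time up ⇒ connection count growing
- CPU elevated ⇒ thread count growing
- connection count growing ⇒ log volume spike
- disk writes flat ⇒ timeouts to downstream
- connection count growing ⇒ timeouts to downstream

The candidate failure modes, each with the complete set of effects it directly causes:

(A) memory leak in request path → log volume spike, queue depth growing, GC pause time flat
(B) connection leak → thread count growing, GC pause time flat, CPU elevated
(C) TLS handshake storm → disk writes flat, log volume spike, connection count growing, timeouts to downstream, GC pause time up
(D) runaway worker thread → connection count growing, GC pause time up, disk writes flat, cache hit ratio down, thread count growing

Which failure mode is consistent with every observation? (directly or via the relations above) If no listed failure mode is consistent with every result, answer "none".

Per-candidate check:
(A) memory leak in request path — timeouts to downstream NO; log volume spike yes; thread count growing NO; connection count growing NO; GC pause time up NO
(B) connection leak — fails on timeouts to downstream, log volume spike, connection count growing, GC pause time up (predicts GC pause time flat, not GC pause time up)
(C) TLS handshake storm — timeouts to downstream yes; log volume spike yes; thread count growing NO; connection count growing yes; GC pause time up yes
(D) runaway worker thread — timeouts to downstream yes (by connection count growing → timeouts to downstream); log volume spike yes (by connection count growing → log volume spike); thread count growing yes; connection count growing yes; GC pause time up yes
(D) alone accounts for all the evidence.

D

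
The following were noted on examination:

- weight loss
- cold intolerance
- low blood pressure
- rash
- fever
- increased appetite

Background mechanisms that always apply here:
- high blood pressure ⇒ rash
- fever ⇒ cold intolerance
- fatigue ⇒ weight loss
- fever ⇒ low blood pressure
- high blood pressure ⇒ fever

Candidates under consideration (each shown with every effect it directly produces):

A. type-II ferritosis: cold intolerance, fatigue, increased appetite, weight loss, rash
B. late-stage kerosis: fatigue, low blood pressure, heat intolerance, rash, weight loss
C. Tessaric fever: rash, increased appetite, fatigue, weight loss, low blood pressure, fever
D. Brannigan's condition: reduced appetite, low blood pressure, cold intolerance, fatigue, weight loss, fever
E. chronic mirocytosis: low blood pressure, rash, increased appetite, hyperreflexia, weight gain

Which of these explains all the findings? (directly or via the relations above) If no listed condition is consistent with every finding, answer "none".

Per-candidate check:
(A) type-II ferritosis — weight loss match; cold intolerance match; low blood pressure miss; rash match; fever miss; increased appetite match
(B) late-stage kerosis — weight loss match; cold intolerance miss; low blood pressure match; rash match; fever miss; increased appetite miss
(C) Tessaric fever — accounts for every observation (cold intolerance via fever → cold intolerance)
(D) Brannigan's condition — weight loss match; cold intolerance match; low blood pressure match; rash miss; fever match; increased appetite miss
(E) chronic mirocytosis — weight loss miss; cold intolerance miss; low blood pressure match; rash match; fever miss; increased appetite match
Only (C) is consistent with every observation.

C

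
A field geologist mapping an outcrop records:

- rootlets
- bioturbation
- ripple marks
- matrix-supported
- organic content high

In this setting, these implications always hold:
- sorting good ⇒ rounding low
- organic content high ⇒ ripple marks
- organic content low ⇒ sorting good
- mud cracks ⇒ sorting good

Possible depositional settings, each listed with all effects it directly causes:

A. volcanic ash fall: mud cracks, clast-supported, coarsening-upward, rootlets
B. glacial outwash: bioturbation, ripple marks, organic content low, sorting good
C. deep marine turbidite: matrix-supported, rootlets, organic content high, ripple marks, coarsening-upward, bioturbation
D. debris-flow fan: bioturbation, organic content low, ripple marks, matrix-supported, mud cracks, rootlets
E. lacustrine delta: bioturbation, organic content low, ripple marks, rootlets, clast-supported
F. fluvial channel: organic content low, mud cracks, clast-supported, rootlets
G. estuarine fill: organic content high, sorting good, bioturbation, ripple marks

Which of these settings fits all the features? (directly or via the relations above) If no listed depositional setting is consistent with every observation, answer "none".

Checking each candidate against the observations:
(A) volcanic ash fall — rootlets match; bioturbation miss; ripple marks miss; matrix-supported miss; organic content high miss
(B) glacial outwash — rootlets miss; bioturbation match; ripple marks match; matrix-supported miss; organic content high miss
(C) deep marine turbidite — accounts for every observation
(D) debris-flow fan — rootlets match; bioturbation match; ripple marks match; matrix-supported match; organic content high miss
(E) lacustrine delta — fails on matrix-supported, organic content high (predicts clast-supported, not matrix-supported; predicts organic content low, not organic content high)
(F) fluvial channel — rootlets match; bioturbation miss; ripple marks miss; matrix-supported miss; organic content high miss
(G) estuarine fill — rootlets miss; bioturbation match; ripple marks match; matrix-supported miss; organic content high match
(C) is the only candidate with no mismatches.

C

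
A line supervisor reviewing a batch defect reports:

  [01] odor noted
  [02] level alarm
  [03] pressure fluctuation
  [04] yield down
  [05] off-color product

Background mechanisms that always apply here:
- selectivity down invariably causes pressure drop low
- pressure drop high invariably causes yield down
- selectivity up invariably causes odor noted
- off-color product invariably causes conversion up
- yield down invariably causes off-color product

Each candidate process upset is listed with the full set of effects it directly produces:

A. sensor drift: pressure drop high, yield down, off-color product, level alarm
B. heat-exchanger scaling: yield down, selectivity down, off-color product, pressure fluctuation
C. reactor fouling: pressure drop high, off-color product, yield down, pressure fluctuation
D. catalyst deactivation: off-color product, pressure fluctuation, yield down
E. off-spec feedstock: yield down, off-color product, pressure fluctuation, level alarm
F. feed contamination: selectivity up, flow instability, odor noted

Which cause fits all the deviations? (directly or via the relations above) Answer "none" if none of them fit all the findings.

none

Testing each hypothesis:
(A) sensor drift — odor noted ✗; level alarm ✓; pressure fluctuation ✗; yield down ✓; off-color product ✓
(B) heat-exchanger scaling — does not account for odor noted, level alarm
(C) reactor fouling — odor noted ✗; level alarm ✗; pressure fluctuation ✓; yield down ✓; off-color product ✓
(D) catalyst deactivation — odor noted ✗; level alarm ✗; pressure fluctuation ✓; yield down ✓; off-color product ✓
(E) off-spec feedstock — odor noted ✗; level alarm ✓; pressure fluctuation ✓; yield down ✓; off-color product ✓
(F) feed contamination — does not account for level alarm, pressure fluctuation, yield down, off-color product
None of the listed candidates fits everything.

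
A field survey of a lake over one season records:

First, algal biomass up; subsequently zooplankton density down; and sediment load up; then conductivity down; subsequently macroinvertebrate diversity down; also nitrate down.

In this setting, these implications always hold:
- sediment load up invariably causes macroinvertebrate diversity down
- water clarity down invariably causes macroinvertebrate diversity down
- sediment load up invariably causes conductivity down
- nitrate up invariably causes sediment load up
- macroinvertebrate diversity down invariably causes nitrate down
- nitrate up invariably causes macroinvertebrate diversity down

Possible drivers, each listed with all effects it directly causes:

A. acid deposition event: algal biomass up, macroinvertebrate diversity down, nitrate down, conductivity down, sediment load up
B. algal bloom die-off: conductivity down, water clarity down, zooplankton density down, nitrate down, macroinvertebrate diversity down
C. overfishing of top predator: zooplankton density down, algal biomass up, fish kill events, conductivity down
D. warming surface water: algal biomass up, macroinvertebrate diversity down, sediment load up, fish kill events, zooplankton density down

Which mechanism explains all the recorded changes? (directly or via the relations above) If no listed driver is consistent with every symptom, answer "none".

For each candidate, compare predicted effects to what was observed:
(A) acid deposition event — does not account for zooplankton density down
(B) algal bloom die-off — algal biomass up -; zooplankton density down +; sediment load up -; conductivity down +; macroinvertebrate diversity down +; nitrate down +
(C) overfishing of top predator — algal biomass up +; zooplankton density down +; sediment load up -; conductivity down +; macroinvertebrate diversity down -; nitrate down -
(D) warming surface water — algal biomass up +; zooplankton density down +; sediment load up +; conductivity down + (by sediment load up → conductivity down); macroinvertebrate diversity down +; nitrate down + (by macroinvertebrate diversity down → nitrate down)
(D) alone accounts for all the evidence.

D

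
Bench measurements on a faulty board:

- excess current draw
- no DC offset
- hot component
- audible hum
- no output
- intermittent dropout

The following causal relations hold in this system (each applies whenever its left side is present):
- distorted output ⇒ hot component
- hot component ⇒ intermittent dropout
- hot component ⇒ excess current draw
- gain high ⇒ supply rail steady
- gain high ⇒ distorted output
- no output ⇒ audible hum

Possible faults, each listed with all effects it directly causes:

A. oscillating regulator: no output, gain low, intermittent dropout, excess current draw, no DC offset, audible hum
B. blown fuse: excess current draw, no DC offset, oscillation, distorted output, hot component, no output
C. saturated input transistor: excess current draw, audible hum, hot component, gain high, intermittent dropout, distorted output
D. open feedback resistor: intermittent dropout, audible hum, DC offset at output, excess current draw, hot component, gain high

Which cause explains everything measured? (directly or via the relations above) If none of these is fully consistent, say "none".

Per-candidate check:
(A) oscillating regulator — does not account for hot component
(B) blown fuse — excess current draw +; no DC offset +; hot component +; audible hum + (via no output → audible hum); no output +; intermittent dropout + (via hot component → intermittent dropout)
(C) saturated input transistor — does not account for no DC offset, no output
(D) open feedback resistor — excess current draw +; no DC offset -; hot component +; audible hum +; no output -; intermittent dropout +
(B) is the only candidate with no mismatches.

B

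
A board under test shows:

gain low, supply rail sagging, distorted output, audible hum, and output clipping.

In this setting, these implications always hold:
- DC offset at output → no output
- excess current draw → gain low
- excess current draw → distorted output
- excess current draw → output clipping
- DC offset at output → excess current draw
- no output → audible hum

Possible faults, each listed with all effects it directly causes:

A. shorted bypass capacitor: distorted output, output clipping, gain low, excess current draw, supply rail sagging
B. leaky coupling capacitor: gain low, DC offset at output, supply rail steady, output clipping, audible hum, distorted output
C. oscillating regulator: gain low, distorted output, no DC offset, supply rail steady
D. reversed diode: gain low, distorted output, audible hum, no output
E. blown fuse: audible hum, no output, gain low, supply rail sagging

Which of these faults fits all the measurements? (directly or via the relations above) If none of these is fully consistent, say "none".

none

Testing each hypothesis:
(A) shorted bypass capacitor — gain low match; supply rail sagging match; distorted output match; audible hum miss; output clipping match
(B) leaky coupling capacitor — fails on supply rail sagging (predicts supply rail steady, not supply rail sagging)
(C) oscillating regulator — gain low match; supply rail sagging miss; distorted output match; audible hum miss; output clipping miss
(D) reversed diode — does not account for supply rail sagging, output clipping
(E) blown fuse — gain low match; supply rail sagging match; distorted output miss; audible hum match; output clipping miss
No candidate is consistent with all observations.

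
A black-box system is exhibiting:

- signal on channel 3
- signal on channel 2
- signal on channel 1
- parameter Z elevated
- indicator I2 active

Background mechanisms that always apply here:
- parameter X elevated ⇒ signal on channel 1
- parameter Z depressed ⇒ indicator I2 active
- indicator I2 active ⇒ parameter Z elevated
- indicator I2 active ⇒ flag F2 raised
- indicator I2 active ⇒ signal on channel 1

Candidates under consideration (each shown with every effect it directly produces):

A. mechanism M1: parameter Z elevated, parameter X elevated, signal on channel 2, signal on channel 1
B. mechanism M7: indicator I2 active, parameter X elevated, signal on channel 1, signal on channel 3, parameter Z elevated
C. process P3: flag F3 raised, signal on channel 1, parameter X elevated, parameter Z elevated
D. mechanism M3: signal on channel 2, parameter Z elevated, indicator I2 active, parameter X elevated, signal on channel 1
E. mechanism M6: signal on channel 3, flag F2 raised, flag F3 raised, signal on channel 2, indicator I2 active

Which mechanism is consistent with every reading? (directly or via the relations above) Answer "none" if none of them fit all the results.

E

Per-candidate check:
(A) mechanism M1 — signal on channel 3 NO; signal on channel 2 yes; signal on channel 1 yes; parameter Z elevated yes; indicator I2 active NO
(B) mechanism M7 — signal on channel 3 yes; signal on channel 2 NO; signal on channel 1 yes; parameter Z elevated yes; indicator I2 active yes
(C) process P3 — signal on channel 3 NO; signal on channel 2 NO; signal on channel 1 yes; parameter Z elevated yes; indicator I2 active NO
(D) mechanism M3 — does not account for signal on channel 3
(E) mechanism M6 — accounts for every observation (signal on channel 1 through indicator I2 active → signal on channel 1)
(E) is the only candidate with no mismatches.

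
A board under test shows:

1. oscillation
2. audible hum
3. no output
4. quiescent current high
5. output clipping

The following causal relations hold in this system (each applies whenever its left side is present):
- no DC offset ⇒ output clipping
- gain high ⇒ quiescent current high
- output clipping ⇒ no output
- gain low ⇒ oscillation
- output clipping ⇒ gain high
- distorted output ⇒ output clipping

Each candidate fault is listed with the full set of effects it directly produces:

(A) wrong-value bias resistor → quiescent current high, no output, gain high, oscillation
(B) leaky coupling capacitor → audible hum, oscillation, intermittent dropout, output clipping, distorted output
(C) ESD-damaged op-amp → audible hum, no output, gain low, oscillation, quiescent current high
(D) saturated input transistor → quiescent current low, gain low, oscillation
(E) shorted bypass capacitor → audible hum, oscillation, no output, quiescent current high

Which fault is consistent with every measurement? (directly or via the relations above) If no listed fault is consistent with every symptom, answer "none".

B

Testing each hypothesis:
(A) wrong-value bias resistor — does not account for audible hum, output clipping
(B) leaky coupling capacitor — oscillation yes; audible hum yes; no output yes (by output clipping → no output); quiescent current high yes (by output clipping → gain high → quiescent current high); output clipping yes
(C) ESD-damaged op-amp — does not account for output clipping
(D) saturated input transistor — oscillation yes; audible hum NO; no output NO; quiescent current high NO; output clipping NO
(E) shorted bypass capacitor — does not account for output clipping
(B) alone accounts for all the evidence.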